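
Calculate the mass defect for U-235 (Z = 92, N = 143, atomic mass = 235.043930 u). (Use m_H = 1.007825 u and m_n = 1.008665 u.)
Δm = Z·m_H + N·m_n − M = 1.915 u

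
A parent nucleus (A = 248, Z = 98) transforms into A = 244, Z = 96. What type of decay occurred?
ΔA = -4, ΔZ = -2 ⇒ alpha decay (α)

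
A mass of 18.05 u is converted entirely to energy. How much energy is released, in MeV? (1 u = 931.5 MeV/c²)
E = mc² = 16810 MeV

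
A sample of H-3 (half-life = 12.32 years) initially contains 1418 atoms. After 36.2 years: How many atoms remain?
N = N₀(1/2)^(t/t½) = 185 atoms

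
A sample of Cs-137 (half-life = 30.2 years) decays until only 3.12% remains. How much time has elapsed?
t = t½ × log₂(N₀/N) = 151.1 years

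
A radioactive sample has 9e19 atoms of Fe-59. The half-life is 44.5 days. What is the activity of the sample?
A = λN = 1.402e18 decays/day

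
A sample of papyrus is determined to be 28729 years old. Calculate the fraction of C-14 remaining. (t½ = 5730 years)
N/N₀ = (1/2)^(t/t½) = 0.03095 = 3.1%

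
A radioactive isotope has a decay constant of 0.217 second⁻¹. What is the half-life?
t½ = ln(2)/λ = 3.194 seconds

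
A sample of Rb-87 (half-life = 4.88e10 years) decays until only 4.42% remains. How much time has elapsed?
t = t½ × log₂(N₀/N) = 2.196e11 years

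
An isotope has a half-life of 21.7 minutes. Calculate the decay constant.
λ = ln(2)/t½ = 0.03194 minute⁻¹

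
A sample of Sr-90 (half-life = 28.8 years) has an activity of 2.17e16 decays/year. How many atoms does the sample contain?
N = A/λ = 9.016e17 atoms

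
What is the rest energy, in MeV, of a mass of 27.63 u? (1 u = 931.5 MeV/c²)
E = mc² = 25740 MeV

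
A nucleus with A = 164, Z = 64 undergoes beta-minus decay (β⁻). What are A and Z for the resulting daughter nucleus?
Daughter: A = 164, Z = 65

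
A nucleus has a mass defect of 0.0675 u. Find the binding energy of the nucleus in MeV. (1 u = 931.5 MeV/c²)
B.E. = Δm × 931.5 = 62.88 MeV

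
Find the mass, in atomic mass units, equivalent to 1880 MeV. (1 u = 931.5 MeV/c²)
m = E/c² = 2.018 u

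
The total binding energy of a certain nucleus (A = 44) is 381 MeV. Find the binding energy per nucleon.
B.E./A = 381/44 = 8.659 MeV/nucleon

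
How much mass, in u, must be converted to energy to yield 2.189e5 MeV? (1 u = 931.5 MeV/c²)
m = E/c² = 235 u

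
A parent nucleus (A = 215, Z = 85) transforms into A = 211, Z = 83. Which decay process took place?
ΔA = -4, ΔZ = -2 ⇒ alpha decay (α)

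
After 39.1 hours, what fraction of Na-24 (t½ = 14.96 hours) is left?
N/N₀ = (1/2)^(t/t½) = 0.1634 = 16.3%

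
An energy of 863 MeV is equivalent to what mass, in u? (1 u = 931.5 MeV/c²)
m = E/c² = 0.9265 u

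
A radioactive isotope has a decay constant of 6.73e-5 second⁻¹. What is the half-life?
t½ = ln(2)/λ = 10300 seconds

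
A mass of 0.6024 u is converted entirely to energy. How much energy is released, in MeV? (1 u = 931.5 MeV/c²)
E = mc² = 561.1 MeV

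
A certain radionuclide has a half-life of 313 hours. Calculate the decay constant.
λ = ln(2)/t½ = 0.002215 hour⁻¹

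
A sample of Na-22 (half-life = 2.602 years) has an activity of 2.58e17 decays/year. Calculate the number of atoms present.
N = A/λ = 9.685e17 atoms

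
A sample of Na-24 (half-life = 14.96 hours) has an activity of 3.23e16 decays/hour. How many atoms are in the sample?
N = A/λ = 6.971e17 atoms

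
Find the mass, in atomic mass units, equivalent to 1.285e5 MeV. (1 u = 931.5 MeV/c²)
m = E/c² = 137.9 u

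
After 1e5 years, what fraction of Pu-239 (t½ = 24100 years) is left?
N/N₀ = (1/2)^(t/t½) = 0.05635 = 5.64%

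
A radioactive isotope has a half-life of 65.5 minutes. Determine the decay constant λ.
λ = ln(2)/t½ = 0.01058 minute⁻¹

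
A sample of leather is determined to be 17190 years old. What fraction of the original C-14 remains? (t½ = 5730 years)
N/N₀ = (1/2)^(t/t½) = 0.125 = 12.5%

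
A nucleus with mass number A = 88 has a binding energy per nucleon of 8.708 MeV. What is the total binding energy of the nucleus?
B.E. = 8.708 × 88 = 766.3 MeV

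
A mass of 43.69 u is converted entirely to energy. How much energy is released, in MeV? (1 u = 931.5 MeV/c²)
E = mc² = 40700 MeV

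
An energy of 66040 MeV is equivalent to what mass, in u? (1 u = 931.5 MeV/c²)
m = E/c² = 70.9 u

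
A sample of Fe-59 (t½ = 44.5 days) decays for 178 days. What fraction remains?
N/N₀ = (1/2)^(t/t½) = 0.0625 = 6.25%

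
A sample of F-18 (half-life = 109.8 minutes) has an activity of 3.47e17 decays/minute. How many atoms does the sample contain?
N = A/λ = 5.497e19 atoms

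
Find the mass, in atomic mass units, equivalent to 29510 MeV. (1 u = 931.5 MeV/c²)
m = E/c² = 31.68 u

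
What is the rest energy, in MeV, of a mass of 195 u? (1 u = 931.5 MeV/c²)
E = mc² = 1.816e5 MeV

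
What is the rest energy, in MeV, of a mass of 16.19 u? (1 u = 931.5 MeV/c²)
E = mc² = 15080 MeV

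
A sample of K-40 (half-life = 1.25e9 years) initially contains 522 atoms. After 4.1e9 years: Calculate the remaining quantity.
N = N₀(1/2)^(t/t½) = 53.74 atoms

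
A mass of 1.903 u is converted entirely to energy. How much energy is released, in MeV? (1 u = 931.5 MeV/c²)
E = mc² = 1773 MeV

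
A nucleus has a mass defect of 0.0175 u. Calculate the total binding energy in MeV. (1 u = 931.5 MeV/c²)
B.E. = Δm × 931.5 = 16.3 MeV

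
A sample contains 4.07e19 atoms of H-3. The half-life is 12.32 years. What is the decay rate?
A = λN = 2.29e18 decays/year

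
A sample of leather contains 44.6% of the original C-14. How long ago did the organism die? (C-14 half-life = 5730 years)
Age = t½ × log₂(1/ratio) = 6675 years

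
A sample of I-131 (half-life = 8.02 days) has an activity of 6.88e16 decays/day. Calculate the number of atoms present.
N = A/λ = 7.96e17 atoms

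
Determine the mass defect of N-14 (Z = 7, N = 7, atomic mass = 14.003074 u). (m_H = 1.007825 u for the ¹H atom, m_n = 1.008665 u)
Δm = Z·m_H + N·m_n − M = 0.1124 u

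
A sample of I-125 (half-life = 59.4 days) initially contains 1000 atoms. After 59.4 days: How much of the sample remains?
N = N₀(1/2)^(t/t½) = 500 atoms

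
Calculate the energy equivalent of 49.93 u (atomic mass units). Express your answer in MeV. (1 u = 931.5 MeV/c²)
E = mc² = 46510 MeV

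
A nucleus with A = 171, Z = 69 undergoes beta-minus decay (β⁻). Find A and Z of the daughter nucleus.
Daughter: A = 171, Z = 70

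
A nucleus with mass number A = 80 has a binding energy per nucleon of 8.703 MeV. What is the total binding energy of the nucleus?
B.E. = 8.703 × 80 = 696.2 MeV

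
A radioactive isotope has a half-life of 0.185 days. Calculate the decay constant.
λ = ln(2)/t½ = 3.747 day⁻¹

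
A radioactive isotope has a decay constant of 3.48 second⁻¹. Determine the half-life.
t½ = ln(2)/λ = 0.1992 seconds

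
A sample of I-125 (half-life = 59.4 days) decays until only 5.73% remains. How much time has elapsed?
t = t½ × log₂(N₀/N) = 245 days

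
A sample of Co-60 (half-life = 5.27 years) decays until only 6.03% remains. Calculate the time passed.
t = t½ × log₂(N₀/N) = 21.35 years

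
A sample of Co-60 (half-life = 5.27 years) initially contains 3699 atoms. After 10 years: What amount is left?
N = N₀(1/2)^(t/t½) = 992.8 atoms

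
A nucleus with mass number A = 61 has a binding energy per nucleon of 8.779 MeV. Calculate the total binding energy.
B.E. = 8.779 × 61 = 535.5 MeV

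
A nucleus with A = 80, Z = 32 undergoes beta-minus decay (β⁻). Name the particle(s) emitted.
β⁻: electron (e⁻) + antineutrino (ν̄ₑ)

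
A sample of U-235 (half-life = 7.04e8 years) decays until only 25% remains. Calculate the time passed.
t = t½ × log₂(N₀/N) = 1.408e9 years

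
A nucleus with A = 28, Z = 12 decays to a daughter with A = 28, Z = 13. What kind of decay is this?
ΔA = 0, ΔZ = +1 ⇒ beta-minus decay (β⁻)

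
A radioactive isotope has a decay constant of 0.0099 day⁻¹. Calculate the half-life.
t½ = ln(2)/λ = 70.01 days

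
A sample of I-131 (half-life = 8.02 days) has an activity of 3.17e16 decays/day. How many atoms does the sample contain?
N = A/λ = 3.668e17 atoms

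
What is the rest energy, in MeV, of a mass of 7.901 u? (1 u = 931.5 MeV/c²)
E = mc² = 7360 MeV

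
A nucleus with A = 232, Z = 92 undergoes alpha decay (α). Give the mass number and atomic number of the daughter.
Daughter: A = 228, Z = 90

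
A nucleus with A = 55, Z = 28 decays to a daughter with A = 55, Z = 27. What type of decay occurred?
ΔA = 0, ΔZ = -1 ⇒ beta-plus decay (β⁺) or electron capture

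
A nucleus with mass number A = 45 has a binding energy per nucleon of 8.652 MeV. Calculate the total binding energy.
B.E. = 8.652 × 45 = 389.3 MeV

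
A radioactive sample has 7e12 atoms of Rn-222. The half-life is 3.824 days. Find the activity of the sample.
A = λN = 1.269e12 decays/day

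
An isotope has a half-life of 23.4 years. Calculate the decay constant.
λ = ln(2)/t½ = 0.02962 year⁻¹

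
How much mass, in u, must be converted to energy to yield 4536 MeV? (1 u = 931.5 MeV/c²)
m = E/c² = 4.87 u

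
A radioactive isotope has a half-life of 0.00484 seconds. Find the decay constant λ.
λ = ln(2)/t½ = 143.2 second⁻¹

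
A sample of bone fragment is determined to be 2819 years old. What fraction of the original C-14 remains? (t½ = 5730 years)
N/N₀ = (1/2)^(t/t½) = 0.7111 = 71.1%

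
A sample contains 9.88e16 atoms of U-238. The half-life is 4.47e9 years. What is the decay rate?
A = λN = 1.532e7 decays/year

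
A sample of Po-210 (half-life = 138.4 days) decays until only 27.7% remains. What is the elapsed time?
t = t½ × log₂(N₀/N) = 256.3 days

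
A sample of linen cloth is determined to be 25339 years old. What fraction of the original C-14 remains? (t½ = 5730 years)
N/N₀ = (1/2)^(t/t½) = 0.04664 = 4.66%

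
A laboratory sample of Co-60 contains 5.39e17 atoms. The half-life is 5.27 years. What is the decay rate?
A = λN = 7.089e16 decays/year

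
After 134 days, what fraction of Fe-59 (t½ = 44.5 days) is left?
N/N₀ = (1/2)^(t/t½) = 0.124 = 12.4%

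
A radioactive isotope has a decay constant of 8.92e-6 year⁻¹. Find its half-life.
t½ = ln(2)/λ = 77710 years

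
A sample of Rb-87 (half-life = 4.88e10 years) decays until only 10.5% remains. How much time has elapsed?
t = t½ × log₂(N₀/N) = 1.587e11 years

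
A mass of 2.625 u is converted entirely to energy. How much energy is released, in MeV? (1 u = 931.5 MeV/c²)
E = mc² = 2445 MeV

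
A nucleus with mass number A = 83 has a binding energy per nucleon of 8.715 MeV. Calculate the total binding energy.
B.E. = 8.715 × 83 = 723.3 MeV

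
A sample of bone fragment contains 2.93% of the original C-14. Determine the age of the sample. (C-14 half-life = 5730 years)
Age = t½ × log₂(1/ratio) = 29180 years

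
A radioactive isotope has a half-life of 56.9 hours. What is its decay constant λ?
λ = ln(2)/t½ = 0.01218 hour⁻¹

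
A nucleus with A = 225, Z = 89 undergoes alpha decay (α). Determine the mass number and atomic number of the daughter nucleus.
Daughter: A = 221, Z = 87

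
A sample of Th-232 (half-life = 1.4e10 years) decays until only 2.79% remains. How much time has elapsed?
t = t½ × log₂(N₀/N) = 7.229e10 years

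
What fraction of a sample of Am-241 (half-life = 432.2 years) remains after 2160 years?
N/N₀ = (1/2)^(t/t½) = 0.0313 = 3.13%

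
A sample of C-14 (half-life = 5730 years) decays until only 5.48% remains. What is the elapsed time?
t = t½ × log₂(N₀/N) = 24010 years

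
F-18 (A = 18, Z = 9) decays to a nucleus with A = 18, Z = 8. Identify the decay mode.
ΔA = 0, ΔZ = -1 ⇒ beta-plus decay (β⁺) or electron capture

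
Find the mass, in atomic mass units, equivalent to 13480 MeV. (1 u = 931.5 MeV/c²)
m = E/c² = 14.47 u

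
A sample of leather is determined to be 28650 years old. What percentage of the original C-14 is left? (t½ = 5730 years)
N/N₀ = (1/2)^(t/t½) = 0.03125 = 3.12%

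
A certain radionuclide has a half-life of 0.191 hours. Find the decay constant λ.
λ = ln(2)/t½ = 3.629 hour⁻¹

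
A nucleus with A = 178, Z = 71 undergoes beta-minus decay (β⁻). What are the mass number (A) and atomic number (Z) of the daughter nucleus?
Daughter: A = 178, Z = 72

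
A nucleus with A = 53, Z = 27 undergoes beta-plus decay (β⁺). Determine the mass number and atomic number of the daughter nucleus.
Daughter: A = 53, Z = 26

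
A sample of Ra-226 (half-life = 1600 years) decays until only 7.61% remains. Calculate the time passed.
t = t½ × log₂(N₀/N) = 5946 years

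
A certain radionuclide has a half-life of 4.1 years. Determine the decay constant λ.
λ = ln(2)/t½ = 0.1691 year⁻¹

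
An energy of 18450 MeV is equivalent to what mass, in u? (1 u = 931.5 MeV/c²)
m = E/c² = 19.81 u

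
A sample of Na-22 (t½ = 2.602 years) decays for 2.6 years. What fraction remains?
N/N₀ = (1/2)^(t/t½) = 0.5003 = 50%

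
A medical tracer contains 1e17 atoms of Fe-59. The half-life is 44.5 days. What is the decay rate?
A = λN = 1.558e15 decays/day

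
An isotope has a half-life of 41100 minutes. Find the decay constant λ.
λ = ln(2)/t½ = 1.686e-5 minute⁻¹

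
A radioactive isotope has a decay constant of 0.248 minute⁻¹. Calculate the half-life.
t½ = ln(2)/λ = 2.795 minutes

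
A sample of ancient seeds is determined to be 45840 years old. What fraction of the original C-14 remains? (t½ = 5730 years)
N/N₀ = (1/2)^(t/t½) = 0.003906 = 0.391%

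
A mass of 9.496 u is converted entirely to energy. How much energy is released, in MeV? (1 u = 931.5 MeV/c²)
E = mc² = 8846 MeV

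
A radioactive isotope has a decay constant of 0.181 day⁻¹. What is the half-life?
t½ = ln(2)/λ = 3.83 days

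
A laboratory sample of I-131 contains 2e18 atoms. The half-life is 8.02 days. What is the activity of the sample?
A = λN = 1.729e17 decays/day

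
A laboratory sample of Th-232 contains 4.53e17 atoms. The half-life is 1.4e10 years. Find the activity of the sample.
A = λN = 2.243e7 decays/year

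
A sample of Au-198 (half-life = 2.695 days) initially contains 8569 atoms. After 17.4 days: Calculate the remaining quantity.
N = N₀(1/2)^(t/t½) = 97.58 atoms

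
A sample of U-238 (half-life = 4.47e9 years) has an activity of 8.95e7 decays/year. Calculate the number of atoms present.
N = A/λ = 5.772e17 atoms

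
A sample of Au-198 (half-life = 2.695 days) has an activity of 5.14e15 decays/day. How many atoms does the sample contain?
N = A/λ = 1.998e16 atoms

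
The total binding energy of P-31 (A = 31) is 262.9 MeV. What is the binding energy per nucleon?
B.E./A = 262.9/31 = 8.481 MeV/nucleon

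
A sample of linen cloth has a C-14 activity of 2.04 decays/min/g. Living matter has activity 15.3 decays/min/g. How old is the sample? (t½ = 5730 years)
Age = t½ × log₂(A₀/A) = 16660 years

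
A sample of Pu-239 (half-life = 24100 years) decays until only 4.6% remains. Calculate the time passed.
t = t½ × log₂(N₀/N) = 1.071e5 years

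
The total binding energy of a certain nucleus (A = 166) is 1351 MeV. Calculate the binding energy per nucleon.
B.E./A = 1351/166 = 8.139 MeV/nucleon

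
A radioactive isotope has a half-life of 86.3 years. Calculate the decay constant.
λ = ln(2)/t½ = 0.008032 year⁻¹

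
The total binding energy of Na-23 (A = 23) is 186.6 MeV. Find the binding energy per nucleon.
B.E./A = 186.6/23 = 8.113 MeV/nucleon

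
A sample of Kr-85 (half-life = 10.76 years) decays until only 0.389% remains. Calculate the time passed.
t = t½ × log₂(N₀/N) = 86.14 years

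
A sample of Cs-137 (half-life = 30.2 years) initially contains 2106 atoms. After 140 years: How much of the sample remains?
N = N₀(1/2)^(t/t½) = 84.71 atoms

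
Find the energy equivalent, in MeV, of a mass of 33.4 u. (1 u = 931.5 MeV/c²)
E = mc² = 31110 MeV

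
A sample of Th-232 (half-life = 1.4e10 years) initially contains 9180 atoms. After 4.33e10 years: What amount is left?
N = N₀(1/2)^(t/t½) = 1076 atoms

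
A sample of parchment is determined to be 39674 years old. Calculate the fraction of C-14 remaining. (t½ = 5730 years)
N/N₀ = (1/2)^(t/t½) = 0.008236 = 0.824%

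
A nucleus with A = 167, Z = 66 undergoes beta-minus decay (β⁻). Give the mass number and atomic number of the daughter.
Daughter: A = 167, Z = 67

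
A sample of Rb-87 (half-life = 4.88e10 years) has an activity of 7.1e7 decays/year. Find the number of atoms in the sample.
N = A/λ = 4.999e18 atoms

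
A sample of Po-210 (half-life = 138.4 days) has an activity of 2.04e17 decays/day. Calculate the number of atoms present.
N = A/λ = 4.073e19 atoms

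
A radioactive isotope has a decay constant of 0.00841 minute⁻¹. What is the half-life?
t½ = ln(2)/λ = 82.42 minutes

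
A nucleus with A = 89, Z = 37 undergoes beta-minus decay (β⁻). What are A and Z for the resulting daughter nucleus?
Daughter: A = 89, Z = 38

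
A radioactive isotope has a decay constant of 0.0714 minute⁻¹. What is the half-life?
t½ = ln(2)/λ = 9.708 minutes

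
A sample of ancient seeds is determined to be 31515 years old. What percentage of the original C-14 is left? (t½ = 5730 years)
N/N₀ = (1/2)^(t/t½) = 0.0221 = 2.21%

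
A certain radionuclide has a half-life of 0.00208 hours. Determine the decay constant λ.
λ = ln(2)/t½ = 333.2 hour⁻¹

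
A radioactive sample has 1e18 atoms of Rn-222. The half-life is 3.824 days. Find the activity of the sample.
A = λN = 1.813e17 decays/day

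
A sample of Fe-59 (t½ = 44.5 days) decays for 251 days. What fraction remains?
N/N₀ = (1/2)^(t/t½) = 0.02005 = 2%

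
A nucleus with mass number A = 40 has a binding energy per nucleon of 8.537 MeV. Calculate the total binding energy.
B.E. = 8.537 × 40 = 341.5 MeV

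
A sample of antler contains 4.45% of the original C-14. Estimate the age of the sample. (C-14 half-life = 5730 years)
Age = t½ × log₂(1/ratio) = 25730 years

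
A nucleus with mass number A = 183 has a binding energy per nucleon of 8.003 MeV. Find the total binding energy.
B.E. = 8.003 × 183 = 1465 MeV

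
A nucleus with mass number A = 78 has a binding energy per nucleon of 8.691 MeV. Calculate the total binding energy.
B.E. = 8.691 × 78 = 677.9 MeV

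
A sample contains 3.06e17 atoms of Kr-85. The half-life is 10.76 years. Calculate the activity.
A = λN = 1.971e16 decays/year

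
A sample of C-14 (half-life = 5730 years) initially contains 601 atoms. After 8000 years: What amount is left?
N = N₀(1/2)^(t/t½) = 228.3 atoms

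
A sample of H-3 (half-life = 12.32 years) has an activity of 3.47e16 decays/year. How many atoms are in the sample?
N = A/λ = 6.168e17 atoms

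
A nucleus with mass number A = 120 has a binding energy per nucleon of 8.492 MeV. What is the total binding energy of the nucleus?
B.E. = 8.492 × 120 = 1019 MeV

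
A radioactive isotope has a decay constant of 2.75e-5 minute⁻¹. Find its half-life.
t½ = ln(2)/λ = 25210 minutes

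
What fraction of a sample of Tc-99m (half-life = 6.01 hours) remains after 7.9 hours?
N/N₀ = (1/2)^(t/t½) = 0.4021 = 40.2%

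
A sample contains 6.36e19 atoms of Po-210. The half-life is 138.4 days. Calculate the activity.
A = λN = 3.185e17 decays/day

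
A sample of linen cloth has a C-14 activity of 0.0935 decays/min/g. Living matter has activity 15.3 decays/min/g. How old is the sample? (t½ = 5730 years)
Age = t½ × log₂(A₀/A) = 42140 years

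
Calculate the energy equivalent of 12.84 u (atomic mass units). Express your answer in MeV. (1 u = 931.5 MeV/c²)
E = mc² = 11960 MeV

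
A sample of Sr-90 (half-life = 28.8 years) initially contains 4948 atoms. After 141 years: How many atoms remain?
N = N₀(1/2)^(t/t½) = 166.2 atoms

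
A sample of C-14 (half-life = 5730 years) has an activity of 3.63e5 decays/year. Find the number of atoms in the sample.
N = A/λ = 3.001e9 atoms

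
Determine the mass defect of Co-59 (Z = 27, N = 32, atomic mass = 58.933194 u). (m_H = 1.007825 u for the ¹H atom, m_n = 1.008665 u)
Δm = Z·m_H + N·m_n − M = 0.5554 u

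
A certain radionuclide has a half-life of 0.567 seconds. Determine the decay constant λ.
λ = ln(2)/t½ = 1.222 second⁻¹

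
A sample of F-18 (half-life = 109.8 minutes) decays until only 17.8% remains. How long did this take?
t = t½ × log₂(N₀/N) = 273.4 minutes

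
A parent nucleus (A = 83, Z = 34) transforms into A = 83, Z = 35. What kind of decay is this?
ΔA = 0, ΔZ = +1 ⇒ beta-minus decay (β⁻)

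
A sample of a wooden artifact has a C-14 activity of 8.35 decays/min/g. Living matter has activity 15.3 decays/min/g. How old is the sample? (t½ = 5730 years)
Age = t½ × log₂(A₀/A) = 5006 years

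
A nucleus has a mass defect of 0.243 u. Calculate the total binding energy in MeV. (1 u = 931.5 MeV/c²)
B.E. = Δm × 931.5 = 226.4 MeV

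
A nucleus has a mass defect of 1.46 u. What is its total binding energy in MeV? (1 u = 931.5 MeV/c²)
B.E. = Δm × 931.5 = 1360 MeV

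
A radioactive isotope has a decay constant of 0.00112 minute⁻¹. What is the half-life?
t½ = ln(2)/λ = 618.9 minutes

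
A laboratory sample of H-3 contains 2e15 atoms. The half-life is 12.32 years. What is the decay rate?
A = λN = 1.125e14 decays/year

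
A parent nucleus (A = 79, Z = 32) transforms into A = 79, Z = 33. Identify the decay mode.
ΔA = 0, ΔZ = +1 ⇒ beta-minus decay (β⁻)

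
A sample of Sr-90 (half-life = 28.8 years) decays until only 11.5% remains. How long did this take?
t = t½ × log₂(N₀/N) = 89.86 years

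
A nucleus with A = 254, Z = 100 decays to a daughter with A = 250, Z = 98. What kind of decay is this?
ΔA = -4, ΔZ = -2 ⇒ alpha decay (α)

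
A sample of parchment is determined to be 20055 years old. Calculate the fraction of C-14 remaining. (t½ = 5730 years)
N/N₀ = (1/2)^(t/t½) = 0.08839 = 8.84%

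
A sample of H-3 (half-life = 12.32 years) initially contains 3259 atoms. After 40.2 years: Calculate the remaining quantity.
N = N₀(1/2)^(t/t½) = 339.5 atoms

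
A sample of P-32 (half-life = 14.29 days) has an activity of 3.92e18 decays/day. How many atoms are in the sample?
N = A/λ = 8.082e19 atoms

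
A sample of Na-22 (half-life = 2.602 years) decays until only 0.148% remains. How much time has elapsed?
t = t½ × log₂(N₀/N) = 24.46 years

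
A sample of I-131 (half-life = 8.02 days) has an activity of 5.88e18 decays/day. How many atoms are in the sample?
N = A/λ = 6.803e19 atoms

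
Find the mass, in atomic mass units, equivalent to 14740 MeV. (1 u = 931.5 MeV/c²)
m = E/c² = 15.82 u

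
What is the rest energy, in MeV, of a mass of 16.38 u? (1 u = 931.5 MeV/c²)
E = mc² = 15260 MeV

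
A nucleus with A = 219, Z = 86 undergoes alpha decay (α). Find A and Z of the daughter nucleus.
Daughter: A = 215, Z = 84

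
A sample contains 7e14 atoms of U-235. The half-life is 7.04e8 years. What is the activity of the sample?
A = λN = 6.892e5 decays/year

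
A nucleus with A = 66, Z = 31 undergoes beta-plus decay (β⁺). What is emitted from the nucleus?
β⁺: positron (e⁺) + neutrino (νₑ)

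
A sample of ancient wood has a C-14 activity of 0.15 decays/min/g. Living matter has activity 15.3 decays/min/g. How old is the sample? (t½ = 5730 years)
Age = t½ × log₂(A₀/A) = 38230 years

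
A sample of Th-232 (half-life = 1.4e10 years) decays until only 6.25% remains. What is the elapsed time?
t = t½ × log₂(N₀/N) = 5.6e10 years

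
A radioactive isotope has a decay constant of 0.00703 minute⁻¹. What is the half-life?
t½ = ln(2)/λ = 98.6 minutes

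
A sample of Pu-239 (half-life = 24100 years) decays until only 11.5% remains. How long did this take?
t = t½ × log₂(N₀/N) = 75200 years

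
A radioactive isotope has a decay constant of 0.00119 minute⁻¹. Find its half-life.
t½ = ln(2)/λ = 582.5 minutes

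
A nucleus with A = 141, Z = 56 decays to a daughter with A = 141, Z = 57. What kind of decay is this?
ΔA = 0, ΔZ = +1 ⇒ beta-minus decay (β⁻)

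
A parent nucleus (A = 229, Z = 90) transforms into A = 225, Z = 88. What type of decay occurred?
ΔA = -4, ΔZ = -2 ⇒ alpha decay (α)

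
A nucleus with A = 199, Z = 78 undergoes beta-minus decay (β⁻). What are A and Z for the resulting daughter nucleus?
Daughter: A = 199, Z = 79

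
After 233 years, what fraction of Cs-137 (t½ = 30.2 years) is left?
N/N₀ = (1/2)^(t/t½) = 0.004759 = 0.476%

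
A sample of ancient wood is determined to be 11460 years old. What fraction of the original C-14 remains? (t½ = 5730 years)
N/N₀ = (1/2)^(t/t½) = 0.25 = 25%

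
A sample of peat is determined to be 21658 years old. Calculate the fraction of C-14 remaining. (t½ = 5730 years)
N/N₀ = (1/2)^(t/t½) = 0.07281 = 7.28%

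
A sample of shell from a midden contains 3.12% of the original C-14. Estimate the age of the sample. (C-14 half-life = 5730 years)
Age = t½ × log₂(1/ratio) = 28660 years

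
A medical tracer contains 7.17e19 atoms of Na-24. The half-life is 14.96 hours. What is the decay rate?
A = λN = 3.322e18 decays/hour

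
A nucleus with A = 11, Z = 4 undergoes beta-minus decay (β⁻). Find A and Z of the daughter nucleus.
Daughter: A = 11, Z = 5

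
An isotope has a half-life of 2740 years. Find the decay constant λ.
λ = ln(2)/t½ = 2.53e-4 year⁻¹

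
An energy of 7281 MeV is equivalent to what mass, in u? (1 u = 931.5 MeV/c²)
m = E/c² = 7.816 u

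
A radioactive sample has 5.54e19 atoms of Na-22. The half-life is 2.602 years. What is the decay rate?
A = λN = 1.476e19 decays/year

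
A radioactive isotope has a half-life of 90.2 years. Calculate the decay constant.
λ = ln(2)/t½ = 0.007685 year⁻¹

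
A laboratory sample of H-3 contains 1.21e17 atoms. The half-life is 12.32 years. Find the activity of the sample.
A = λN = 6.808e15 decays/year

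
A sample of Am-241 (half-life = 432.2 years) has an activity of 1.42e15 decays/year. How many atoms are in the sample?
N = A/λ = 8.854e17 atoms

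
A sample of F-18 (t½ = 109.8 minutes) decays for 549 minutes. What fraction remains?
N/N₀ = (1/2)^(t/t½) = 0.03125 = 3.12%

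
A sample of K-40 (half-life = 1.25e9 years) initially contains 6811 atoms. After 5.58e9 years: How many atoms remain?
N = N₀(1/2)^(t/t½) = 308.6 atoms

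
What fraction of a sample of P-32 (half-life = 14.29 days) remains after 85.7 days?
N/N₀ = (1/2)^(t/t½) = 0.01566 = 1.57%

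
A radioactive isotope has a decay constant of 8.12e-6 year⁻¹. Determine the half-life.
t½ = ln(2)/λ = 85360 years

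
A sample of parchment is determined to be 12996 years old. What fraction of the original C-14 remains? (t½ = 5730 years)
N/N₀ = (1/2)^(t/t½) = 0.2076 = 20.8%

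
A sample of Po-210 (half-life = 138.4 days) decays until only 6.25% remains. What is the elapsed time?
t = t½ × log₂(N₀/N) = 553.6 days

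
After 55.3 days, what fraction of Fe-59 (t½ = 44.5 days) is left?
N/N₀ = (1/2)^(t/t½) = 0.4226 = 42.3%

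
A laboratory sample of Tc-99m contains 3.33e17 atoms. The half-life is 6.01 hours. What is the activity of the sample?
A = λN = 3.841e16 decays/hour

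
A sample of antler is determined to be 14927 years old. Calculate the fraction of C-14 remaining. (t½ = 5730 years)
N/N₀ = (1/2)^(t/t½) = 0.1644 = 16.4%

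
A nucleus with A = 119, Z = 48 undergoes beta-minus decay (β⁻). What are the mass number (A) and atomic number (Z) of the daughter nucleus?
Daughter: A = 119, Z = 49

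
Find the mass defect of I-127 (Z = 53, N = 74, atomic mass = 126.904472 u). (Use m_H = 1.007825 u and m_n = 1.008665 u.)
Δm = Z·m_H + N·m_n − M = 1.151 u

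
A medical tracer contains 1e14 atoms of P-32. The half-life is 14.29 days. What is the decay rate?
A = λN = 4.851e12 decays/day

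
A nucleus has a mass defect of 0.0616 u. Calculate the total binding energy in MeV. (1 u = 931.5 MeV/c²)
B.E. = Δm × 931.5 = 57.38 MeV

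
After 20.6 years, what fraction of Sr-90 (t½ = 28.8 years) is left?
N/N₀ = (1/2)^(t/t½) = 0.6091 = 60.9%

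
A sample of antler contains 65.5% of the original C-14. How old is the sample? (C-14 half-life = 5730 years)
Age = t½ × log₂(1/ratio) = 3498 years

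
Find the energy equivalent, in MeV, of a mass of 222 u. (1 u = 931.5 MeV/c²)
E = mc² = 2.068e5 MeV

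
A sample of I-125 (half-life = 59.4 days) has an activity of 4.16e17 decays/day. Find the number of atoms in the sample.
N = A/λ = 3.565e19 atoms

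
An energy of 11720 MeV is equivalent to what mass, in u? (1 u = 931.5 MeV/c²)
m = E/c² = 12.58 u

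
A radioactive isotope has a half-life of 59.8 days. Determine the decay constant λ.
λ = ln(2)/t½ = 0.01159 day⁻¹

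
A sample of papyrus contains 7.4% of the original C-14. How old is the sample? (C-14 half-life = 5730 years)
Age = t½ × log₂(1/ratio) = 21520 years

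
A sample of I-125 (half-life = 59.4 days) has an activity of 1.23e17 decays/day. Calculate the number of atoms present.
N = A/λ = 1.054e19 atoms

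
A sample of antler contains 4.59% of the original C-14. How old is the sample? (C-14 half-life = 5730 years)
Age = t½ × log₂(1/ratio) = 25470 years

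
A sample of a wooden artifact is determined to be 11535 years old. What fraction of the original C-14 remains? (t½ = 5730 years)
N/N₀ = (1/2)^(t/t½) = 0.2477 = 24.8%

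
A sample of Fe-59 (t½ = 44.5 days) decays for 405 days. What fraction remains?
N/N₀ = (1/2)^(t/t½) = 0.001821 = 0.182%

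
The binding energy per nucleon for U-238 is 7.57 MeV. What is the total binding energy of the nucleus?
B.E. = 7.57 × 238 = 1802 MeV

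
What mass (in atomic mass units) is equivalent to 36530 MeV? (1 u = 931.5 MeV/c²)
m = E/c² = 39.22 u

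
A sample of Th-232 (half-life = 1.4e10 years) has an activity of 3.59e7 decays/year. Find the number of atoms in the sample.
N = A/λ = 7.251e17 atoms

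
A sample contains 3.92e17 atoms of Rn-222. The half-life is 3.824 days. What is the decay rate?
A = λN = 7.105e16 decays/day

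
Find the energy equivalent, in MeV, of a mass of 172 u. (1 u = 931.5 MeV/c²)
E = mc² = 1.602e5 MeV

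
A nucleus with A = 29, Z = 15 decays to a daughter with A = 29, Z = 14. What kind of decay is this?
ΔA = 0, ΔZ = -1 ⇒ beta-plus decay (β⁺) or electron capture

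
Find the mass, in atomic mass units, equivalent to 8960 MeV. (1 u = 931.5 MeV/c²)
m = E/c² = 9.619 u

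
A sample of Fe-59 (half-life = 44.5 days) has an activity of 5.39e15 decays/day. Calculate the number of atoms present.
N = A/λ = 3.46e17 atoms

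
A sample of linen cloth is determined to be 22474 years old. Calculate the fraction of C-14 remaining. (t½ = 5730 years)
N/N₀ = (1/2)^(t/t½) = 0.06596 = 6.6%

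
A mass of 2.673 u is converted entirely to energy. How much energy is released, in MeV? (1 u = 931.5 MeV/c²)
E = mc² = 2490 MeV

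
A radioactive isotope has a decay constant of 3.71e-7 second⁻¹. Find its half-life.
t½ = ln(2)/λ = 1.868e6 seconds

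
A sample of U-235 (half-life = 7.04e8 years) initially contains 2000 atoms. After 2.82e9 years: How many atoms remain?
N = N₀(1/2)^(t/t½) = 124.5 atoms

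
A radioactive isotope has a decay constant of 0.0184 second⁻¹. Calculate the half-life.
t½ = ln(2)/λ = 37.67 seconds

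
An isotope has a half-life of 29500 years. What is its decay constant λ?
λ = ln(2)/t½ = 2.35e-5 year⁻¹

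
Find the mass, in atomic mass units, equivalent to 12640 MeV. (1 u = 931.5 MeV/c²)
m = E/c² = 13.57 u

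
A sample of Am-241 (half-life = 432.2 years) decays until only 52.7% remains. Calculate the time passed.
t = t½ × log₂(N₀/N) = 399.4 years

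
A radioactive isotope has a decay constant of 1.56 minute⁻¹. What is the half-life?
t½ = ln(2)/λ = 0.4443 minutes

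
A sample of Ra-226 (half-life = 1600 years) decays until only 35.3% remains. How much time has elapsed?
t = t½ × log₂(N₀/N) = 2404 years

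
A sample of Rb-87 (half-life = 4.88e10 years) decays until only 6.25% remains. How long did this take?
t = t½ × log₂(N₀/N) = 1.952e11 years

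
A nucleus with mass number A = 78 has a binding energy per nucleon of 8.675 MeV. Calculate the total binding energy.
B.E. = 8.675 × 78 = 676.7 MeV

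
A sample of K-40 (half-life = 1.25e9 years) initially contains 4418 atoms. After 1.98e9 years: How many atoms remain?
N = N₀(1/2)^(t/t½) = 1474 atoms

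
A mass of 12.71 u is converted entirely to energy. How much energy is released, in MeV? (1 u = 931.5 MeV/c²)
E = mc² = 11840 MeV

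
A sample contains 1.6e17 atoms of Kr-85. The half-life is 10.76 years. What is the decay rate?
A = λN = 1.031e16 decays/year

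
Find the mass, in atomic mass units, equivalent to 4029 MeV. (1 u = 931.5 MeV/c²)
m = E/c² = 4.325 u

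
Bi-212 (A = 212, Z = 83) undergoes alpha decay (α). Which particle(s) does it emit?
α particle = ⁴₂He (2 protons + 2 neutrons)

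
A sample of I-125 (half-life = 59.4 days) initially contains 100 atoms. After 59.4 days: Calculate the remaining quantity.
N = N₀(1/2)^(t/t½) = 50 atoms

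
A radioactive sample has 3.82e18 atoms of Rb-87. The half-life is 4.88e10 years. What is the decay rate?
A = λN = 5.426e7 decays/year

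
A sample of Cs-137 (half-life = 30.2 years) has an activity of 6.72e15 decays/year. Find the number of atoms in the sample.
N = A/λ = 2.928e17 atoms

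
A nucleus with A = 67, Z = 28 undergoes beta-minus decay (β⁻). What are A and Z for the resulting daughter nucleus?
Daughter: A = 67, Z = 29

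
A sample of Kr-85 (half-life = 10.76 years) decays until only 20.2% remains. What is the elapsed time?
t = t½ × log₂(N₀/N) = 24.83 years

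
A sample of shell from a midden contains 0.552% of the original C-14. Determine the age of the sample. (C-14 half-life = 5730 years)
Age = t½ × log₂(1/ratio) = 42980 years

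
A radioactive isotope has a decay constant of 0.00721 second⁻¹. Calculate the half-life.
t½ = ln(2)/λ = 96.14 seconds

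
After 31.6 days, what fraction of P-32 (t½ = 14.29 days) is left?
N/N₀ = (1/2)^(t/t½) = 0.2159 = 21.6%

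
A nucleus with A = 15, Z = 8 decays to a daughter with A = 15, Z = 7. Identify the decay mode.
ΔA = 0, ΔZ = -1 ⇒ beta-plus decay (β⁺) or electron capture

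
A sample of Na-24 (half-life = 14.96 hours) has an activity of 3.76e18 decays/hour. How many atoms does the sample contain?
N = A/λ = 8.115e19 atoms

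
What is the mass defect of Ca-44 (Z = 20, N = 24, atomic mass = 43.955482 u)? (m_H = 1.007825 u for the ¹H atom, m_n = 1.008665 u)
Δm = Z·m_H + N·m_n − M = 0.409 u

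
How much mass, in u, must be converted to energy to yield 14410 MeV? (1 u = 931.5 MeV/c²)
m = E/c² = 15.47 u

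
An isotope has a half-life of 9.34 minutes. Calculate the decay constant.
λ = ln(2)/t½ = 0.07421 minute⁻¹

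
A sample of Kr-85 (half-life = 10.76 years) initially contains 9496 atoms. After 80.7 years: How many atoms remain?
N = N₀(1/2)^(t/t½) = 52.46 atoms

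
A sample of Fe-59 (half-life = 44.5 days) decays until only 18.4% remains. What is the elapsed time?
t = t½ × log₂(N₀/N) = 108.7 days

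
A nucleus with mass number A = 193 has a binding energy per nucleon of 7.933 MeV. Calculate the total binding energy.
B.E. = 7.933 × 193 = 1531 MeV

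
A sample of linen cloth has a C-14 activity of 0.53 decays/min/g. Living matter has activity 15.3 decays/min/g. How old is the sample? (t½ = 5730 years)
Age = t½ × log₂(A₀/A) = 27800 years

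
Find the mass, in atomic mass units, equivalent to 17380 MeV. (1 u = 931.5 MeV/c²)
m = E/c² = 18.66 u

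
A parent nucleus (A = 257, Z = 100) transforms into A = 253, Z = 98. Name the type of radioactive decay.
ΔA = -4, ΔZ = -2 ⇒ alpha decay (α)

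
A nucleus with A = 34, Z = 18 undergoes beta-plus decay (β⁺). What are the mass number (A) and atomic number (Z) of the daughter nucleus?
Daughter: A = 34, Z = 17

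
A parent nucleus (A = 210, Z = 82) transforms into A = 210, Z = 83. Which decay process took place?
ΔA = 0, ΔZ = +1 ⇒ beta-minus decay (β⁻)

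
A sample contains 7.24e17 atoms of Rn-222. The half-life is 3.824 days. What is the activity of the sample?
A = λN = 1.312e17 decays/day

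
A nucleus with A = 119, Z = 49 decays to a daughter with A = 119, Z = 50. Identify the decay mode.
ΔA = 0, ΔZ = +1 ⇒ beta-minus decay (β⁻)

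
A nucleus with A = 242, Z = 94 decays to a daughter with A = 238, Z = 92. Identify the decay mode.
ΔA = -4, ΔZ = -2 ⇒ alpha decay (α)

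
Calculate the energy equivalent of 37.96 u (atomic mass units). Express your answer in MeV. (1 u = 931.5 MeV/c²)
E = mc² = 35360 MeV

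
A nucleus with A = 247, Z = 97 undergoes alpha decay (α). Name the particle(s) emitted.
α particle = ⁴₂He (2 protons + 2 neutrons)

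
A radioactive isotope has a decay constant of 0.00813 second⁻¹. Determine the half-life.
t½ = ln(2)/λ = 85.26 seconds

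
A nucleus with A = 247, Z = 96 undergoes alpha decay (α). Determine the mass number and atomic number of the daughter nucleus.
Daughter: A = 243, Z = 94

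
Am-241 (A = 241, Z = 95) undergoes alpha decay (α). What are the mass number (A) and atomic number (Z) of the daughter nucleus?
Daughter: A = 237, Z = 93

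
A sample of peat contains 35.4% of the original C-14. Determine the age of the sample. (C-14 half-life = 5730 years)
Age = t½ × log₂(1/ratio) = 8585 years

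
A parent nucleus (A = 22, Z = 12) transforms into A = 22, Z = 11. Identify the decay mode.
ΔA = 0, ΔZ = -1 ⇒ beta-plus decay (β⁺) or electron capture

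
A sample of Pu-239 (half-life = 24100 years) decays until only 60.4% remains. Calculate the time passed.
t = t½ × log₂(N₀/N) = 17530 years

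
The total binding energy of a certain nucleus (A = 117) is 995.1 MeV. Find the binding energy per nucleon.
B.E./A = 995.1/117 = 8.505 MeV/nucleon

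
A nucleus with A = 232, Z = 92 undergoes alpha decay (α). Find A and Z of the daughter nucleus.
Daughter: A = 228, Z = 90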